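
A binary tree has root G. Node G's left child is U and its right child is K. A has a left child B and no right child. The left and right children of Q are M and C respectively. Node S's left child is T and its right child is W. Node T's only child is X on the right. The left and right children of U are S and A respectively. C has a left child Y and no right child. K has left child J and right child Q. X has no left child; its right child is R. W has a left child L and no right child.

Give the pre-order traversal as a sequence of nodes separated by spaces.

G U S T X R W L A B K J Q M C Y

Pre-order visits the node, then its left subtree, then its right subtree.
Visit G.
At G: go left to U.
  Visit U.
  At U: go left to S.
    Visit S.
    At S: go left to T.
      Visit T.
      At T: no left child.
      At T: go right to X.
        Visit X.
        At X: no left child.
        At X: go right to R.
          R is a leaf — visit R.
    At S: go right to W.
      Visit W.
      At W: go left to L.
        L is a leaf — visit L.
      At W: no right child.
  At U: go right to A.
    Visit A.
    At A: go left to B.
      B is a leaf — visit B.
    At A: no right child.
At G: go right to K.
  Visit K.
  At K: go left to J.
    J is a leaf — visit J.
  At K: go right to Q.
    Visit Q.
    At Q: go left to M.
      M is a leaf — visit M.
    At Q: go right to C.
      Visit C.
      At C: go left to Y.
        Y is a leaf — visit Y.
      At C: no right child.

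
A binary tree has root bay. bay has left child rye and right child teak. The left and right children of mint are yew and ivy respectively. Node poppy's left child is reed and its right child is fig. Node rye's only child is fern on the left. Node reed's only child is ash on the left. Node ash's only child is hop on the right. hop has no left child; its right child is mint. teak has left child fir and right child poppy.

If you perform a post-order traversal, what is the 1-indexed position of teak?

Post-order visits the left subtree, then the right subtree, then the node.
At bay: go left to rye.
  At rye: go left to fern.
    fern is a leaf — visit fern.
  At rye: no right child.
  Visit rye.
At bay: go right to teak.
  At teak: go left to fir.
    fir is a leaf — visit fir.
  At teak: go right to poppy.
    At poppy: go left to reed.
      At reed: go left to ash.
        At ash: no left child.
        At ash: go right to hop.
          At hop: no left child.
          At hop: go right to mint.
            At mint: go left to yew.
              yew is a leaf — visit yew.
            At mint: go right to ivy.
              ivy is a leaf — visit ivy.
            Visit mint.
          Visit hop.
        Visit ash.
      At reed: no right child.
      Visit reed.
    At poppy: go right to fig.
      fig is a leaf — visit fig.
    Visit poppy.
  Visit teak.
Visit bay.
Full post-order sequence: fern, rye, fir, yew, ivy, mint, hop, ash, reed, fig, poppy, teak, bay.

12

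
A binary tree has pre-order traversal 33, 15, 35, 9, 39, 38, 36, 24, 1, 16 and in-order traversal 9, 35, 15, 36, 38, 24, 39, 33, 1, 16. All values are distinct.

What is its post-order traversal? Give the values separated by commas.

9, 35, 36, 24, 38, 39, 15, 16, 1, 33

The first element of pre-order is the root; it splits in-order into left and right subtrees.
Root 33: left subtree has 7 nodes {9, 35, 15, 36, 38, 24, 39}, right has 2 {1, 16}.
  Root 15: left subtree has 2 nodes {9, 35}, right has 4 {36, 38, 24, 39}.
    Root 35: left subtree has 1 node {9}, right has 0 { }.
    Root 39: left subtree has 3 nodes {36, 38, 24}, right has 0 { }.
      Root 38: left subtree has 1 node {36}, right has 1 {24}.
  Root 1: left subtree has 0 nodes { }, right has 1 {16}.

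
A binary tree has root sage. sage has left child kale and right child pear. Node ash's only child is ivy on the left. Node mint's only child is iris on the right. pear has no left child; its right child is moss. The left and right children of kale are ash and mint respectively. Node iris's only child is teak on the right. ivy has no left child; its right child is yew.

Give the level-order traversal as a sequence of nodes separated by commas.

sage, kale, pear, ash, mint, moss, ivy, iris, yew, teak

Level-order visits nodes level by level from the root, left to right within each level.
Level 0: sage
Level 1: kale, pear
Level 2: ash, mint, moss
Level 3: ivy, iris
Level 4: yew, teak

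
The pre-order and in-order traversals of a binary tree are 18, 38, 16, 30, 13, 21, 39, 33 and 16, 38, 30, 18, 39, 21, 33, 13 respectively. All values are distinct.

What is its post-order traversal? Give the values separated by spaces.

16 30 38 39 33 21 13 18

The first element of pre-order is the root; it splits in-order into left and right subtrees.
Root 18: left subtree has 3 nodes {16, 38, 30}, right has 4 {39, 21, 33, 13}.
  Root 38: left subtree has 1 node {16}, right has 1 {30}.
  Root 13: left subtree has 3 nodes {39, 21, 33}, right has 0 { }.
    Root 21: left subtree has 1 node {39}, right has 1 {33}.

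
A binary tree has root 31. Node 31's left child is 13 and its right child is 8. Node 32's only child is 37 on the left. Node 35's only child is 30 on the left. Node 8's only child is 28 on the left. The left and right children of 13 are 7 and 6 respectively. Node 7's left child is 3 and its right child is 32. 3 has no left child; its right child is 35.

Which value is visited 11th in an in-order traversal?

In-order visits the left subtree, then the node, then the right subtree.
At 31: go left to 13.
  At 13: go left to 7.
    At 7: go left to 3.
      At 3: no left child.
      Visit 3.
      At 3: go right to 35.
        At 35: go left to 30.
          30 is a leaf — visit 30.
        Visit 35.
        At 35: no right child.
    Visit 7.
    At 7: go right to 32.
      At 32: go left to 37.
        37 is a leaf — visit 37.
      Visit 32.
      At 32: no right child.
  Visit 13.
  At 13: go right to 6.
    6 is a leaf — visit 6.
Visit 31.
At 31: go right to 8.
  At 8: go left to 28.
    28 is a leaf — visit 28.
  Visit 8.
  At 8: no right child.
Full in-order sequence: 3, 30, 35, 7, 37, 32, 13, 6, 31, 28, 8.

8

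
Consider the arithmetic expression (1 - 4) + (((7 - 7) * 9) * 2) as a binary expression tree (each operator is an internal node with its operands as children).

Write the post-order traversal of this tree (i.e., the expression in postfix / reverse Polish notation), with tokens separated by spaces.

Post-order on an expression tree gives postfix notation: for each operator, emit left operand, right operand, then the operator.

1 4 - 7 7 - 9 * 2 * +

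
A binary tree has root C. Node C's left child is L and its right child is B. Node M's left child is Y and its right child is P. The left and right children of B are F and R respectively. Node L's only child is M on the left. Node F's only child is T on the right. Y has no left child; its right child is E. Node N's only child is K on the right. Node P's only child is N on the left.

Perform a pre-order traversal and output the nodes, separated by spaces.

Pre-order visits the node, then its left subtree, then its right subtree.
Visit C.
At C: go left to L.
  Visit L.
  At L: go left to M.
    Visit M.
    At M: go left to Y.
      Visit Y.
      At Y: no left child.
      At Y: go right to E.
        E is a leaf — visit E.
    At M: go right to P.
      Visit P.
      At P: go left to N.
        Visit N.
        At N: no left child.
        At N: go right to K.
          K is a leaf — visit K.
      At P: no right child.
  At L: no right child.
At C: go right to B.
  Visit B.
  At B: go left to F.
    Visit F.
    At F: no left child.
    At F: go right to T.
      T is a leaf — visit T.
  At B: go right to R.
    R is a leaf — visit R.

C L M Y E P N K B F T R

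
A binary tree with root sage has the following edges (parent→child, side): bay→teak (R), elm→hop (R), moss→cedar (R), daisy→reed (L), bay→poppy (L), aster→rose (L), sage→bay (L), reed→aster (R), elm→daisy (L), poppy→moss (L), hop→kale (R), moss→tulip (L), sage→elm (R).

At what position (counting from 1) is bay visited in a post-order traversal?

Post-order visits the left subtree, then the right subtree, then the node.
At sage: go left to bay.
  At bay: go left to poppy.
    At poppy: go left to moss.
      At moss: go left to tulip.
        tulip is a leaf — visit tulip.
      At moss: go right to cedar.
        cedar is a leaf — visit cedar.
      Visit moss.
    At poppy: no right child.
    Visit poppy.
  At bay: go right to teak.
    teak is a leaf — visit teak.
  Visit bay.
At sage: go right to elm.
  At elm: go left to daisy.
    At daisy: go left to reed.
      At reed: no left child.
      At reed: go right to aster.
        At aster: go left to rose.
          rose is a leaf — visit rose.
        At aster: no right child.
        Visit aster.
      Visit reed.
    At daisy: no right child.
    Visit daisy.
  At elm: go right to hop.
    At hop: no left child.
    At hop: go right to kale.
      kale is a leaf — visit kale.
    Visit hop.
  Visit elm.
Visit sage.
Full post-order sequence: tulip, cedar, moss, poppy, teak, bay, rose, aster, reed, daisy, kale, hop, elm, sage.

6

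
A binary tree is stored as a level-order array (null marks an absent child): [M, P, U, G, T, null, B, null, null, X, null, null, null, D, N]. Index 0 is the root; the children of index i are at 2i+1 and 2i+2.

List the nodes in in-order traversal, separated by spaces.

In-order visits the left subtree, then the node, then the right subtree.
At M: go left to P.
  At P: go left to G.
    G is a leaf — visit G.
  Visit P.
  At P: go right to T.
    At T: go left to X.
      X is a leaf — visit X.
    Visit T.
    At T: no right child.
Visit M.
At M: go right to U.
  At U: no left child.
  Visit U.
  At U: go right to B.
    At B: go left to D.
      D is a leaf — visit D.
    Visit B.
    At B: go right to N.
      N is a leaf — visit N.

G P X T M U D B N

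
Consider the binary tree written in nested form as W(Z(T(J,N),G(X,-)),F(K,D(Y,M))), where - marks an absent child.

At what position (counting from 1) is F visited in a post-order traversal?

11

Post-order visits the left subtree, then the right subtree, then the node.
At W: go left to Z.
  At Z: go left to T.
    At T: go left to J.
      J is a leaf — visit J.
    At T: go right to N.
      N is a leaf — visit N.
    Visit T.
  At Z: go right to G.
    At G: go left to X.
      X is a leaf — visit X.
    At G: no right child.
    Visit G.
  Visit Z.
At W: go right to F.
  At F: go left to K.
    K is a leaf — visit K.
  At F: go right to D.
    At D: go left to Y.
      Y is a leaf — visit Y.
    At D: go right to M.
      M is a leaf — visit M.
    Visit D.
  Visit F.
Visit W.
Full post-order sequence: J, N, T, X, G, Z, K, Y, M, D, F, W.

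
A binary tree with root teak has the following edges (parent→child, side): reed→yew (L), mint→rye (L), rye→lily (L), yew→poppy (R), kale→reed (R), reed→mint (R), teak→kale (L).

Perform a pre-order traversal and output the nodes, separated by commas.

teak, kale, reed, yew, poppy, mint, rye, lily

Pre-order visits the node, then its left subtree, then its right subtree.
Visit teak.
At teak: go left to kale.
  Visit kale.
  At kale: no left child.
  At kale: go right to reed.
    Visit reed.
    At reed: go left to yew.
      Visit yew.
      At yew: no left child.
      At yew: go right to poppy.
        poppy is a leaf — visit poppy.
    At reed: go right to mint.
      Visit mint.
      At mint: go left to rye.
        Visit rye.
        At rye: go left to lily.
          lily is a leaf — visit lily.
        At rye: no right child.
      At mint: no right child.
At teak: no right child.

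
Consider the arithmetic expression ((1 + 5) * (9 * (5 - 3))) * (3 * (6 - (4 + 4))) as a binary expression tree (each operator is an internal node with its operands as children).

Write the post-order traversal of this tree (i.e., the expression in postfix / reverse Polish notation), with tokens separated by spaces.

1 5 + 9 5 3 - * * 3 6 4 4 + - * *

Post-order on an expression tree gives postfix notation: for each operator, emit left operand, right operand, then the operator.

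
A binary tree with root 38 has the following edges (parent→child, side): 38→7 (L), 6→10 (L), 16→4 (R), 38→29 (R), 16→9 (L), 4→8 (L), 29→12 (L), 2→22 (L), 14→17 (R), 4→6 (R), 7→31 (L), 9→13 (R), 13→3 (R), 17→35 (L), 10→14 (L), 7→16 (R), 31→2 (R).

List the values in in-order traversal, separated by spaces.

In-order visits the left subtree, then the node, then the right subtree.
At 38: go left to 7.
  At 7: go left to 31.
    At 31: no left child.
    Visit 31.
    At 31: go right to 2.
      At 2: go left to 22.
        22 is a leaf — visit 22.
      Visit 2.
      At 2: no right child.
  Visit 7.
  At 7: go right to 16.
    At 16: go left to 9.
      At 9: no left child.
      Visit 9.
      At 9: go right to 13.
        At 13: no left child.
        Visit 13.
        At 13: go right to 3.
          3 is a leaf — visit 3.
    Visit 16.
    At 16: go right to 4.
      At 4: go left to 8.
        8 is a leaf — visit 8.
      Visit 4.
      At 4: go right to 6.
        At 6: go left to 10.
          At 10: go left to 14.
            At 14: no left child.
            Visit 14.
            At 14: go right to 17.
              At 17: go left to 35.
                35 is a leaf — visit 35.
              Visit 17.
              At 17: no right child.
          Visit 10.
          At 10: no right child.
        Visit 6.
        At 6: no right child.
Visit 38.
At 38: go right to 29.
  At 29: go left to 12.
    12 is a leaf — visit 12.
  Visit 29.
  At 29: no right child.

31 22 2 7 9 13 3 16 8 4 14 35 17 10 6 38 12 29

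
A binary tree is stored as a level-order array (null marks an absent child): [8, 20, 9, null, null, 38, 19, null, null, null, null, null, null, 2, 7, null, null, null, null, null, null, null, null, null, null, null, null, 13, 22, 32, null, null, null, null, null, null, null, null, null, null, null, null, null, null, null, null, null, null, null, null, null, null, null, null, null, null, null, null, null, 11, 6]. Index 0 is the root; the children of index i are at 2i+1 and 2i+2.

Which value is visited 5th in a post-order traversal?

Post-order visits the left subtree, then the right subtree, then the node.
At 8: go left to 20.
  20 is a leaf — visit 20.
At 8: go right to 9.
  At 9: go left to 38.
    38 is a leaf — visit 38.
  At 9: go right to 19.
    At 19: go left to 2.
      At 2: go left to 13.
        13 is a leaf — visit 13.
      At 2: go right to 22.
        22 is a leaf — visit 22.
      Visit 2.
    At 19: go right to 7.
      At 7: go left to 32.
        At 32: go left to 11.
          11 is a leaf — visit 11.
        At 32: go right to 6.
          6 is a leaf — visit 6.
        Visit 32.
      At 7: no right child.
      Visit 7.
    Visit 19.
  Visit 9.
Visit 8.
Full post-order sequence: 20, 38, 13, 22, 2, 11, 6, 32, 7, 19, 9, 8.

2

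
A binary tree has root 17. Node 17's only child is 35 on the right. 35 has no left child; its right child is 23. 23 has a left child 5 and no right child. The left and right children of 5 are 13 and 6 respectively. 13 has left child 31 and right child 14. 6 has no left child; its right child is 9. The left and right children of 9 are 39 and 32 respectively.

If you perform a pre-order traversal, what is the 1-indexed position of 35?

Pre-order visits the node, then its left subtree, then its right subtree.
Visit 17.
At 17: no left child.
At 17: go right to 35.
  Visit 35.
  At 35: no left child.
  At 35: go right to 23.
    Visit 23.
    At 23: go left to 5.
      Visit 5.
      At 5: go left to 13.
        Visit 13.
        At 13: go left to 31.
          31 is a leaf — visit 31.
        At 13: go right to 14.
          14 is a leaf — visit 14.
      At 5: go right to 6.
        Visit 6.
        At 6: no left child.
        At 6: go right to 9.
          Visit 9.
          At 9: go left to 39.
            39 is a leaf — visit 39.
          At 9: go right to 32.
            32 is a leaf — visit 32.
    At 23: no right child.
Full pre-order sequence: 17, 35, 23, 5, 13, 31, 14, 6, 9, 39, 32.

2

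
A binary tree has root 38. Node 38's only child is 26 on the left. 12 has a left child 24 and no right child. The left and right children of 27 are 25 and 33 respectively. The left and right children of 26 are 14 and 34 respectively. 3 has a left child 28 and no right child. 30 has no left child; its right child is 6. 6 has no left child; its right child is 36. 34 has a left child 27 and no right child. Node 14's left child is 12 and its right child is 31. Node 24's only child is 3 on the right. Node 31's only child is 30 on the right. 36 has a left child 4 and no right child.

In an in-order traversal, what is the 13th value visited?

In-order visits the left subtree, then the node, then the right subtree.
At 38: go left to 26.
  At 26: go left to 14.
    At 14: go left to 12.
      At 12: go left to 24.
        At 24: no left child.
        Visit 24.
        At 24: go right to 3.
          At 3: go left to 28.
            28 is a leaf — visit 28.
          Visit 3.
          At 3: no right child.
      Visit 12.
      At 12: no right child.
    Visit 14.
    At 14: go right to 31.
      At 31: no left child.
      Visit 31.
      At 31: go right to 30.
        At 30: no left child.
        Visit 30.
        At 30: go right to 6.
          At 6: no left child.
          Visit 6.
          At 6: go right to 36.
            At 36: go left to 4.
              4 is a leaf — visit 4.
            Visit 36.
            At 36: no right child.
  Visit 26.
  At 26: go right to 34.
    At 34: go left to 27.
      At 27: go left to 25.
        25 is a leaf — visit 25.
      Visit 27.
      At 27: go right to 33.
        33 is a leaf — visit 33.
    Visit 34.
    At 34: no right child.
Visit 38.
At 38: no right child.
Full in-order sequence: 24, 28, 3, 12, 14, 31, 30, 6, 4, 36, 26, 25, 27, 33, 34, 38.

27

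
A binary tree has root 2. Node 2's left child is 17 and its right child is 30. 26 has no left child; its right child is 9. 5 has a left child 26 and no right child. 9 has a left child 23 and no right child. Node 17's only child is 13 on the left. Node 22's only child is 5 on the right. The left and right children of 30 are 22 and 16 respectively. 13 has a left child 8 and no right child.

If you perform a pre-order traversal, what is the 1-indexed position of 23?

Pre-order visits the node, then its left subtree, then its right subtree.
Visit 2.
At 2: go left to 17.
  Visit 17.
  At 17: go left to 13.
    Visit 13.
    At 13: go left to 8.
      8 is a leaf — visit 8.
    At 13: no right child.
  At 17: no right child.
At 2: go right to 30.
  Visit 30.
  At 30: go left to 22.
    Visit 22.
    At 22: no left child.
    At 22: go right to 5.
      Visit 5.
      At 5: go left to 26.
        Visit 26.
        At 26: no left child.
        At 26: go right to 9.
          Visit 9.
          At 9: go left to 23.
            23 is a leaf — visit 23.
          At 9: no right child.
      At 5: no right child.
  At 30: go right to 16.
    16 is a leaf — visit 16.
Full pre-order sequence: 2, 17, 13, 8, 30, 22, 5, 26, 9, 23, 16.

10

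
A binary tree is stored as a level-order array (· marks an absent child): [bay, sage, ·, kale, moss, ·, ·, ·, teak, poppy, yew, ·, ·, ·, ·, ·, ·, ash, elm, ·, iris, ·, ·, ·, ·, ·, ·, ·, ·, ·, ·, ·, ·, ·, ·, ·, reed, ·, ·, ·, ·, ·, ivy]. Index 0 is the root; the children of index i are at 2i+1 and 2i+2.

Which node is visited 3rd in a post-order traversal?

elm

Post-order visits the left subtree, then the right subtree, then the node.
At bay: go left to sage.
  At sage: go left to kale.
    At kale: no left child.
    At kale: go right to teak.
      At teak: go left to ash.
        At ash: no left child.
        At ash: go right to reed.
          reed is a leaf — visit reed.
        Visit ash.
      At teak: go right to elm.
        elm is a leaf — visit elm.
      Visit teak.
    Visit kale.
  At sage: go right to moss.
    At moss: go left to poppy.
      At poppy: no left child.
      At poppy: go right to iris.
        At iris: no left child.
        At iris: go right to ivy.
          ivy is a leaf — visit ivy.
        Visit iris.
      Visit poppy.
    At moss: go right to yew.
      yew is a leaf — visit yew.
    Visit moss.
  Visit sage.
At bay: no right child.
Visit bay.
Full post-order sequence: reed, ash, elm, teak, kale, ivy, iris, poppy, yew, moss, sage, bay.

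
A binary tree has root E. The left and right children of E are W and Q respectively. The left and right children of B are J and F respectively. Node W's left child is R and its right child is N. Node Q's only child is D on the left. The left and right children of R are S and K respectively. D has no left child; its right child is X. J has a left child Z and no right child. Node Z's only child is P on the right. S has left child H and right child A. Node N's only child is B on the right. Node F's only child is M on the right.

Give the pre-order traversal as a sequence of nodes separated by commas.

Pre-order visits the node, then its left subtree, then its right subtree.
Visit E.
At E: go left to W.
  Visit W.
  At W: go left to R.
    Visit R.
    At R: go left to S.
      Visit S.
      At S: go left to H.
        H is a leaf — visit H.
      At S: go right to A.
        A is a leaf — visit A.
    At R: go right to K.
      K is a leaf — visit K.
  At W: go right to N.
    Visit N.
    At N: no left child.
    At N: go right to B.
      Visit B.
      At B: go left to J.
        Visit J.
        At J: go left to Z.
          Visit Z.
          At Z: no left child.
          At Z: go right to P.
            P is a leaf — visit P.
        At J: no right child.
      At B: go right to F.
        Visit F.
        At F: no left child.
        At F: go right to M.
          M is a leaf — visit M.
At E: go right to Q.
  Visit Q.
  At Q: go left to D.
    Visit D.
    At D: no left child.
    At D: go right to X.
      X is a leaf — visit X.
  At Q: no right child.

E, W, R, S, H, A, K, N, B, J, Z, P, F, M, Q, D, X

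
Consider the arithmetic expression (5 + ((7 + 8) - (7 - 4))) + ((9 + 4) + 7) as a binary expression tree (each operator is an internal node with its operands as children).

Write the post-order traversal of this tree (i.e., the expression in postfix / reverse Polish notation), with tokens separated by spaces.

Post-order on an expression tree gives postfix notation: for each operator, emit left operand, right operand, then the operator.

5 7 8 + 7 4 - - + 9 4 + 7 + +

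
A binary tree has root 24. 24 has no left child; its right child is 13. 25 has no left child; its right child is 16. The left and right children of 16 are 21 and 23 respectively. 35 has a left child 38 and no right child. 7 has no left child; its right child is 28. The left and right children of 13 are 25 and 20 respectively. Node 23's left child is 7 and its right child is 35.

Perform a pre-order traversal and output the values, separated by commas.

Pre-order visits the node, then its left subtree, then its right subtree.
Visit 24.
At 24: no left child.
At 24: go right to 13.
  Visit 13.
  At 13: go left to 25.
    Visit 25.
    At 25: no left child.
    At 25: go right to 16.
      Visit 16.
      At 16: go left to 21.
        21 is a leaf — visit 21.
      At 16: go right to 23.
        Visit 23.
        At 23: go left to 7.
          Visit 7.
          At 7: no left child.
          At 7: go right to 28.
            28 is a leaf — visit 28.
        At 23: go right to 35.
          Visit 35.
          At 35: go left to 38.
            38 is a leaf — visit 38.
          At 35: no right child.
  At 13: go right to 20.
    20 is a leaf — visit 20.

24, 13, 25, 16, 21, 23, 7, 28, 35, 38, 20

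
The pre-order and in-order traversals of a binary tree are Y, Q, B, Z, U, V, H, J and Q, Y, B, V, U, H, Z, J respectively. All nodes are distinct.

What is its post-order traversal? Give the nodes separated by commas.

Q, V, H, U, J, Z, B, Y

The first element of pre-order is the root; it splits in-order into left and right subtrees.
Root Y: left subtree has 1 node {Q}, right has 6 {B, V, U, H, Z, J}.
  Root B: left subtree has 0 nodes { }, right has 5 {V, U, H, Z, J}.
    Root Z: left subtree has 3 nodes {V, U, H}, right has 1 {J}.
      Root U: left subtree has 1 node {V}, right has 1 {H}.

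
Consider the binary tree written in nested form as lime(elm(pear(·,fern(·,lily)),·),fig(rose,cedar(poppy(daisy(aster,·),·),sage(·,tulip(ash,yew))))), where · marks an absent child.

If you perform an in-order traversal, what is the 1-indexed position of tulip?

14

In-order visits the left subtree, then the node, then the right subtree.
At lime: go left to elm.
  At elm: go left to pear.
    At pear: no left child.
    Visit pear.
    At pear: go right to fern.
      At fern: no left child.
      Visit fern.
      At fern: go right to lily.
        lily is a leaf — visit lily.
  Visit elm.
  At elm: no right child.
Visit lime.
At lime: go right to fig.
  At fig: go left to rose.
    rose is a leaf — visit rose.
  Visit fig.
  At fig: go right to cedar.
    At cedar: go left to poppy.
      At poppy: go left to daisy.
        At daisy: go left to aster.
          aster is a leaf — visit aster.
        Visit daisy.
        At daisy: no right child.
      Visit poppy.
      At poppy: no right child.
    Visit cedar.
    At cedar: go right to sage.
      At sage: no left child.
      Visit sage.
      At sage: go right to tulip.
        At tulip: go left to ash.
          ash is a leaf — visit ash.
        Visit tulip.
        At tulip: go right to yew.
          yew is a leaf — visit yew.
Full in-order sequence: pear, fern, lily, elm, lime, rose, fig, aster, daisy, poppy, cedar, sage, ash, tulip, yew.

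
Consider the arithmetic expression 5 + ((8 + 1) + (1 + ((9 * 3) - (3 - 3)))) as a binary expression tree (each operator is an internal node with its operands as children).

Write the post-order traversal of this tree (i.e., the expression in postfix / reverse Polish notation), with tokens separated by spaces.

Post-order on an expression tree gives postfix notation: for each operator, emit left operand, right operand, then the operator.

5 8 1 + 1 9 3 * 3 3 - - + + +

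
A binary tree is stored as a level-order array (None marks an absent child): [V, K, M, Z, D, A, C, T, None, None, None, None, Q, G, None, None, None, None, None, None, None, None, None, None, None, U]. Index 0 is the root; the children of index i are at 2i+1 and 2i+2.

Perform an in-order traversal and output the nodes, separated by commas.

T, Z, K, D, V, A, U, Q, M, G, C

In-order visits the left subtree, then the node, then the right subtree.
At V: go left to K.
  At K: go left to Z.
    At Z: go left to T.
      T is a leaf — visit T.
    Visit Z.
    At Z: no right child.
  Visit K.
  At K: go right to D.
    D is a leaf — visit D.
Visit V.
At V: go right to M.
  At M: go left to A.
    At A: no left child.
    Visit A.
    At A: go right to Q.
      At Q: go left to U.
        U is a leaf — visit U.
      Visit Q.
      At Q: no right child.
  Visit M.
  At M: go right to C.
    At C: go left to G.
      G is a leaf — visit G.
    Visit C.
    At C: no right child.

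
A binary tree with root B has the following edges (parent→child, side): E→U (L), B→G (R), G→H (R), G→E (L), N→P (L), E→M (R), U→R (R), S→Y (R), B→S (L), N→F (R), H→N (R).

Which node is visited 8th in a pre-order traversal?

M

Pre-order visits the node, then its left subtree, then its right subtree.
Visit B.
At B: go left to S.
  Visit S.
  At S: no left child.
  At S: go right to Y.
    Y is a leaf — visit Y.
At B: go right to G.
  Visit G.
  At G: go left to E.
    Visit E.
    At E: go left to U.
      Visit U.
      At U: no left child.
      At U: go right to R.
        R is a leaf — visit R.
    At E: go right to M.
      M is a leaf — visit M.
  At G: go right to H.
    Visit H.
    At H: no left child.
    At H: go right to N.
      Visit N.
      At N: go left to P.
        P is a leaf — visit P.
      At N: go right to F.
        F is a leaf — visit F.
Full pre-order sequence: B, S, Y, G, E, U, R, M, H, N, P, F.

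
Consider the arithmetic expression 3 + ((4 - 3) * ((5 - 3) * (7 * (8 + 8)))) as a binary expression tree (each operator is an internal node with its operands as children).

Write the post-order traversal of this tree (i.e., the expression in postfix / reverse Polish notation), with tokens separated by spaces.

Post-order on an expression tree gives postfix notation: for each operator, emit left operand, right operand, then the operator.

3 4 3 - 5 3 - 7 8 8 + * * * +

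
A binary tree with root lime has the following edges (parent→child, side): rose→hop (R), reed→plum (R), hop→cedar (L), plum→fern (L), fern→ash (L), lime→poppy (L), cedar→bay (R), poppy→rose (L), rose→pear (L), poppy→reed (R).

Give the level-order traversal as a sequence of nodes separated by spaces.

Level-order visits nodes level by level from the root, left to right within each level.
Level 0: lime
Level 1: poppy
Level 2: rose, reed
Level 3: pear, hop, plum
Level 4: cedar, fern
Level 5: bay, ash

lime poppy rose reed pear hop plum cedar fern bay ash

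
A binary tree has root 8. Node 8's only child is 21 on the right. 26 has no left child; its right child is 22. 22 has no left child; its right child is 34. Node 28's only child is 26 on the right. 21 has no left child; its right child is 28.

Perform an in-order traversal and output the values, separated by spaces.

In-order visits the left subtree, then the node, then the right subtree.
At 8: no left child.
Visit 8.
At 8: go right to 21.
  At 21: no left child.
  Visit 21.
  At 21: go right to 28.
    At 28: no left child.
    Visit 28.
    At 28: go right to 26.
      At 26: no left child.
      Visit 26.
      At 26: go right to 22.
        At 22: no left child.
        Visit 22.
        At 22: go right to 34.
          34 is a leaf — visit 34.

8 21 28 26 22 34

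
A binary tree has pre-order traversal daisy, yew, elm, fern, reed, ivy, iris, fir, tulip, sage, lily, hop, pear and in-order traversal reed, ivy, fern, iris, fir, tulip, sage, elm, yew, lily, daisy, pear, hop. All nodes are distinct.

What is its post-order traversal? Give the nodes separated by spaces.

ivy reed sage tulip fir iris fern elm lily yew pear hop daisy

The first element of pre-order is the root; it splits in-order into left and right subtrees.
Root daisy: left subtree has 10 nodes {reed, ivy, fern, iris, fir, tulip, sage, elm, yew, lily}, right has 2 {pear, hop}.
  Root yew: left subtree has 8 nodes {reed, ivy, fern, iris, fir, tulip, sage, elm}, right has 1 {lily}.
    Root elm: left subtree has 7 nodes {reed, ivy, fern, iris, fir, tulip, sage}, right has 0 { }.
      Root fern: left subtree has 2 nodes {reed, ivy}, right has 4 {iris, fir, tulip, sage}.
        Root reed: left subtree has 0 nodes { }, right has 1 {ivy}.
        Root iris: left subtree has 0 nodes { }, right has 3 {fir, tulip, sage}.
          Root fir: left subtree has 0 nodes { }, right has 2 {tulip, sage}.
            Root tulip: left subtree has 0 nodes { }, right has 1 {sage}.
  Root hop: left subtree has 1 node {pear}, right has 0 { }.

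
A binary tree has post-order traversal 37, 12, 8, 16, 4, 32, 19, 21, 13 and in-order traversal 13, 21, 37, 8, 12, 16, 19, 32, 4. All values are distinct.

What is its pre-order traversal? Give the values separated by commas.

13, 21, 19, 16, 8, 37, 12, 32, 4

The last element of post-order is the root; it splits in-order into left and right subtrees.
Root 13: left subtree has 0 nodes { }, right has 8 {21, 37, 8, 12, 16, 19, 32, 4}.
  Root 21: left subtree has 0 nodes { }, right has 7 {37, 8, 12, 16, 19, 32, 4}.
    Root 19: left subtree has 4 nodes {37, 8, 12, 16}, right has 2 {32, 4}.
      Root 16: left subtree has 3 nodes {37, 8, 12}, right has 0 { }.
        Root 8: left subtree has 1 node {37}, right has 1 {12}.
      Root 32: left subtree has 0 nodes { }, right has 1 {4}.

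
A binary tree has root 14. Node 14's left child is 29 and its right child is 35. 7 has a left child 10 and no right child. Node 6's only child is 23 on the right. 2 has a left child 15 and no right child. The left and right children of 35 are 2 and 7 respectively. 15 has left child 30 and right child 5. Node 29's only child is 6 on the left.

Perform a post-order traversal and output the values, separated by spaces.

Post-order visits the left subtree, then the right subtree, then the node.
At 14: go left to 29.
  At 29: go left to 6.
    At 6: no left child.
    At 6: go right to 23.
      23 is a leaf — visit 23.
    Visit 6.
  At 29: no right child.
  Visit 29.
At 14: go right to 35.
  At 35: go left to 2.
    At 2: go left to 15.
      At 15: go left to 30.
        30 is a leaf — visit 30.
      At 15: go right to 5.
        5 is a leaf — visit 5.
      Visit 15.
    At 2: no right child.
    Visit 2.
  At 35: go right to 7.
    At 7: go left to 10.
      10 is a leaf — visit 10.
    At 7: no right child.
    Visit 7.
  Visit 35.
Visit 14.

23 6 29 30 5 15 2 10 7 35 14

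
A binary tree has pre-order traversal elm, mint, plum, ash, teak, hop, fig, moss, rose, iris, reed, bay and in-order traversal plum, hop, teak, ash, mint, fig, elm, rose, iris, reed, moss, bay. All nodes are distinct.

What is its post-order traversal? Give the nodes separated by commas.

hop, teak, ash, plum, fig, mint, reed, iris, rose, bay, moss, elm

The first element of pre-order is the root; it splits in-order into left and right subtrees.
Root elm: left subtree has 6 nodes {plum, hop, teak, ash, mint, fig}, right has 5 {rose, iris, reed, moss, bay}.
  Root mint: left subtree has 4 nodes {plum, hop, teak, ash}, right has 1 {fig}.
    Root plum: left subtree has 0 nodes { }, right has 3 {hop, teak, ash}.
      Root ash: left subtree has 2 nodes {hop, teak}, right has 0 { }.
        Root teak: left subtree has 1 node {hop}, right has 0 { }.
  Root moss: left subtree has 3 nodes {rose, iris, reed}, right has 1 {bay}.
    Root rose: left subtree has 0 nodes { }, right has 2 {iris, reed}.
      Root iris: left subtree has 0 nodes { }, right has 1 {reed}.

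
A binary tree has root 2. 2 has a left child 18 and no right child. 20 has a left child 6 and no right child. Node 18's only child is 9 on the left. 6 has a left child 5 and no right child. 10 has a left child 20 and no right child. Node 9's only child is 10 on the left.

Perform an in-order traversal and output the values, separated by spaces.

In-order visits the left subtree, then the node, then the right subtree.
At 2: go left to 18.
  At 18: go left to 9.
    At 9: go left to 10.
      At 10: go left to 20.
        At 20: go left to 6.
          At 6: go left to 5.
            5 is a leaf — visit 5.
          Visit 6.
          At 6: no right child.
        Visit 20.
        At 20: no right child.
      Visit 10.
      At 10: no right child.
    Visit 9.
    At 9: no right child.
  Visit 18.
  At 18: no right child.
Visit 2.
At 2: no right child.

5 6 20 10 9 18 2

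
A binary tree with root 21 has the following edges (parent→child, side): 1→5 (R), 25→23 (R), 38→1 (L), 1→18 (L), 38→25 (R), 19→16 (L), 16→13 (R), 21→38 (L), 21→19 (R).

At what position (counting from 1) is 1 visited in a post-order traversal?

Post-order visits the left subtree, then the right subtree, then the node.
At 21: go left to 38.
  At 38: go left to 1.
    At 1: go left to 18.
      18 is a leaf — visit 18.
    At 1: go right to 5.
      5 is a leaf — visit 5.
    Visit 1.
  At 38: go right to 25.
    At 25: no left child.
    At 25: go right to 23.
      23 is a leaf — visit 23.
    Visit 25.
  Visit 38.
At 21: go right to 19.
  At 19: go left to 16.
    At 16: no left child.
    At 16: go right to 13.
      13 is a leaf — visit 13.
    Visit 16.
  At 19: no right child.
  Visit 19.
Visit 21.
Full post-order sequence: 18, 5, 1, 23, 25, 38, 13, 16, 19, 21.

3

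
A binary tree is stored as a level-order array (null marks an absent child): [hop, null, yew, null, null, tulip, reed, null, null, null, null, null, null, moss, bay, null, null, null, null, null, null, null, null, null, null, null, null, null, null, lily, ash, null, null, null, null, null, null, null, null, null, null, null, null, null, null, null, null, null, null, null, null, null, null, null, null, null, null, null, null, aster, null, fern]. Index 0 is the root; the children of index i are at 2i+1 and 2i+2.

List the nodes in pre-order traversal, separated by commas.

Pre-order visits the node, then its left subtree, then its right subtree.
Visit hop.
At hop: no left child.
At hop: go right to yew.
  Visit yew.
  At yew: go left to tulip.
    tulip is a leaf — visit tulip.
  At yew: go right to reed.
    Visit reed.
    At reed: go left to moss.
      moss is a leaf — visit moss.
    At reed: go right to bay.
      Visit bay.
      At bay: go left to lily.
        Visit lily.
        At lily: go left to aster.
          aster is a leaf — visit aster.
        At lily: no right child.
      At bay: go right to ash.
        Visit ash.
        At ash: go left to fern.
          fern is a leaf — visit fern.
        At ash: no right child.

hop, yew, tulip, reed, moss, bay, lily, aster, ash, fern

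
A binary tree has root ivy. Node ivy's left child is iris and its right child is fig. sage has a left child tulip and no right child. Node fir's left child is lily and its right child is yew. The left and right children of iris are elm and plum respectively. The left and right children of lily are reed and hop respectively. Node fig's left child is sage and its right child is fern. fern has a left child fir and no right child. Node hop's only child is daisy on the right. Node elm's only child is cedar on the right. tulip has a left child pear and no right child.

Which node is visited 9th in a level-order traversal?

Level-order visits nodes level by level from the root, left to right within each level.
Level 0: ivy
Level 1: iris, fig
Level 2: elm, plum, sage, fern
Level 3: cedar, tulip, fir
Level 4: pear, lily, yew
Level 5: reed, hop
Level 6: daisy
Full level-order sequence: ivy, iris, fig, elm, plum, sage, fern, cedar, tulip, fir, pear, lily, yew, reed, hop, daisy.

tulip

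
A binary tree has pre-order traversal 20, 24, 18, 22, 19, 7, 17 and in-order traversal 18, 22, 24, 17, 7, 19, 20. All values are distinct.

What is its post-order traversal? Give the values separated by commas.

22, 18, 17, 7, 19, 24, 20

The first element of pre-order is the root; it splits in-order into left and right subtrees.
Root 20: left subtree has 6 nodes {18, 22, 24, 17, 7, 19}, right has 0 { }.
  Root 24: left subtree has 2 nodes {18, 22}, right has 3 {17, 7, 19}.
    Root 18: left subtree has 0 nodes { }, right has 1 {22}.
    Root 19: left subtree has 2 nodes {17, 7}, right has 0 { }.
      Root 7: left subtree has 1 node {17}, right has 0 { }.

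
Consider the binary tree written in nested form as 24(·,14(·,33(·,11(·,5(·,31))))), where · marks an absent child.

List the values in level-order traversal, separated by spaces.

24 14 33 11 5 31

Level-order visits nodes level by level from the root, left to right within each level.
Level 0: 24
Level 1: 14
Level 2: 33
Level 3: 11
Level 4: 5
Level 5: 31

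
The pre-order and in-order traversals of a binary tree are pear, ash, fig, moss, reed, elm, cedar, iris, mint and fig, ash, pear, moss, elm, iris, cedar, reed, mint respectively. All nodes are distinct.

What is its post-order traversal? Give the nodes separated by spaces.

fig ash iris cedar elm mint reed moss pear

The first element of pre-order is the root; it splits in-order into left and right subtrees.
Root pear: left subtree has 2 nodes {fig, ash}, right has 6 {moss, elm, iris, cedar, reed, mint}.
  Root ash: left subtree has 1 node {fig}, right has 0 { }.
  Root moss: left subtree has 0 nodes { }, right has 5 {elm, iris, cedar, reed, mint}.
    Root reed: left subtree has 3 nodes {elm, iris, cedar}, right has 1 {mint}.
      Root elm: left subtree has 0 nodes { }, right has 2 {iris, cedar}.
        Root cedar: left subtree has 1 node {iris}, right has 0 { }.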